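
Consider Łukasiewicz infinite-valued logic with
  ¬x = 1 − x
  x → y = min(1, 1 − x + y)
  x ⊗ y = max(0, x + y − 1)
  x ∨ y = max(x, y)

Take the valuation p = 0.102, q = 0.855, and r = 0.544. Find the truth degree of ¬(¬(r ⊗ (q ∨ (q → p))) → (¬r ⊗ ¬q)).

q → p = min(1, 1 − 0.855 + 0.102) = min(1, 0.247) = 0.247
q ∨ (q → p) = max(0.855, 0.247) = 0.855
r ⊗ (q ∨ (q → p)) = max(0, 0.544 + 0.855 − 1) = max(0, 0.399) = 0.399
¬(r ⊗ (q ∨ (q → p))) = 1 − 0.399 = 0.601
¬r = 1 − 0.544 = 0.456
¬q = 1 − 0.855 = 0.145
¬r ⊗ ¬q = max(0, 0.456 + 0.145 − 1) = max(0, -0.399) = 0.000
¬(r ⊗ (q ∨ (q → p))) → (¬r ⊗ ¬q) = min(1, 1 − 0.601 + 0.000) = min(1, 0.399) = 0.399
¬(¬(r ⊗ (q ∨ (q → p))) → (¬r ⊗ ¬q)) = 1 − 0.399 = 0.601

0.601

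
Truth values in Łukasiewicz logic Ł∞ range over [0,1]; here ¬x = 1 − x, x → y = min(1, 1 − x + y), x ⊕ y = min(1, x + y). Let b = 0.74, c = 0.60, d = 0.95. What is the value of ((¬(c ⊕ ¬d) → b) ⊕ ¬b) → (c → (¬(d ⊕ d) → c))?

1.00

¬d = 1 − 0.95 = 0.05
c ⊕ ¬d = min(1, 0.60 + 0.05) = min(1, 0.65) = 0.65
¬(c ⊕ ¬d) = 1 − 0.65 = 0.35
¬(c ⊕ ¬d) → b = min(1, 1 − 0.35 + 0.74) = min(1, 1.39) = 1.00
¬b = 1 − 0.74 = 0.26
(¬(c ⊕ ¬d) → b) ⊕ ¬b = min(1, 1.00 + 0.26) = min(1, 1.26) = 1.00
d ⊕ d = min(1, 0.95 + 0.95) = min(1, 1.90) = 1.00
¬(d ⊕ d) = 1 − 1.00 = 0.00
¬(d ⊕ d) → c = min(1, 1 − 0.00 + 0.60) = min(1, 1.60) = 1.00
c → (¬(d ⊕ d) → c) = min(1, 1 − 0.60 + 1.00) = min(1, 1.40) = 1.00
((¬(c ⊕ ¬d) → b) ⊕ ¬b) → (c → (¬(d ⊕ d) → c)) = min(1, 1 − 1.00 + 1.00) = min(1, 1.00) = 1.00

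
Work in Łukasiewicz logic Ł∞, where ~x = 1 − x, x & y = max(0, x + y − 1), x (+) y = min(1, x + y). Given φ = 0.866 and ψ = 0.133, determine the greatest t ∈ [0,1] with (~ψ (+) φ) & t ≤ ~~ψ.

~ψ = 1 − 0.133 = 0.867
~ψ (+) φ = min(1, 0.867 + 0.866) = min(1, 1.733) = 1.000
So the left factor is ~ψ (+) φ = 1.000.
~~ψ = 1 − 0.867 = 0.133
So the right-hand bound is ~~ψ = 0.133.
The residuum of the Łukasiewicz t-norm gives the supremum: min(1, 1 − 1.000 + 0.133).
1 − 1.000 + 0.133 = 0.133, so t = min(1, 0.133) = 0.133.
Check: 1.000 & 0.133 = max(0, 0.133) = 0.133 ≤ 0.133.

0.133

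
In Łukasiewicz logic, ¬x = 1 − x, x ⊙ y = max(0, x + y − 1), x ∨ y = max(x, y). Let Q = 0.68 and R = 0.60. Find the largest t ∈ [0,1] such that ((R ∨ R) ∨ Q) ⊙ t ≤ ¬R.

R ∨ R = max(0.60, 0.60) = 0.60
(R ∨ R) ∨ Q = max(0.60, 0.68) = 0.68
So the left factor is (R ∨ R) ∨ Q = 0.68.
¬R = 1 − 0.60 = 0.40
So the right-hand bound is ¬R = 0.40.
The residuum of the Łukasiewicz t-norm gives the supremum: min(1, 1 − 0.68 + 0.40).
1 − 0.68 + 0.40 = 0.72, so t = min(1, 0.72) = 0.72.
Check: 0.68 ⊙ 0.72 = max(0, 0.40) = 0.40 ≤ 0.40.

0.72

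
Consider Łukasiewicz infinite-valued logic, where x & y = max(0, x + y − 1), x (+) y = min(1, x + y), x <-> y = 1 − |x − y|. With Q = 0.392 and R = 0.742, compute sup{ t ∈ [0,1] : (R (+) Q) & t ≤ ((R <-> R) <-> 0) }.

0.000

R (+) Q = min(1, 0.742 + 0.392) = min(1, 1.134) = 1.000
So the left factor is R (+) Q = 1.000.
R <-> R = 1 − |0.742 − 0.742| = 1 − 0.000 = 1.000
(R <-> R) <-> 0 = 1 − |1.000 − 0.000| = 1 − 1.000 = 0.000
So the right-hand bound is (R <-> R) <-> 0 = 0.000.
The residuum of the Łukasiewicz t-norm gives the supremum: min(1, 1 − 1.000 + 0.000).
1 − 1.000 + 0.000 = 0.000, so t = min(1, 0.000) = 0.000.
Check: 1.000 & 0.000 = max(0, 0.000) = 0.000 ≤ 0.000.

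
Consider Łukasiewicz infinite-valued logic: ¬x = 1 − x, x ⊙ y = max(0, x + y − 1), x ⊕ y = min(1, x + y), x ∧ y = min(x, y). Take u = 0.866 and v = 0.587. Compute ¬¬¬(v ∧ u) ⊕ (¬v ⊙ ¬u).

0.413

v ∧ u = min(0.587, 0.866) = 0.587
¬(v ∧ u) = 1 − 0.587 = 0.413
¬¬(v ∧ u) = 1 − 0.413 = 0.587
¬¬¬(v ∧ u) = 1 − 0.587 = 0.413
¬v = 1 − 0.587 = 0.413
¬u = 1 − 0.866 = 0.134
¬v ⊙ ¬u = max(0, 0.413 + 0.134 − 1) = max(0, -0.453) = 0.000
¬¬¬(v ∧ u) ⊕ (¬v ⊙ ¬u) = min(1, 0.413 + 0.000) = min(1, 0.413) = 0.413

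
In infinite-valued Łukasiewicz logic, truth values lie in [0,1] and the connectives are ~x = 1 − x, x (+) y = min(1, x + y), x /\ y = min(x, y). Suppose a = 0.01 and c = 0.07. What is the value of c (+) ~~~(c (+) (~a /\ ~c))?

~a = 1 − 0.01 = 0.99
~c = 1 − 0.07 = 0.93
~a /\ ~c = min(0.99, 0.93) = 0.93
c (+) (~a /\ ~c) = min(1, 0.07 + 0.93) = min(1, 1.00) = 1.00
~(c (+) (~a /\ ~c)) = 1 − 1.00 = 0.00
~~(c (+) (~a /\ ~c)) = 1 − 0.00 = 1.00
~~~(c (+) (~a /\ ~c)) = 1 − 1.00 = 0.00
c (+) ~~~(c (+) (~a /\ ~c)) = min(1, 0.07 + 0.00) = min(1, 0.07) = 0.07

0.07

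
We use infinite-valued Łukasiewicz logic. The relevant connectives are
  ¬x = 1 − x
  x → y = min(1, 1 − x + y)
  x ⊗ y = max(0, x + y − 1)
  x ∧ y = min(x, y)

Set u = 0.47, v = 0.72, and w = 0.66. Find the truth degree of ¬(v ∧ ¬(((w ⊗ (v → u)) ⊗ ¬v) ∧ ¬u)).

0.28

v → u = min(1, 1 − 0.72 + 0.47) = min(1, 0.75) = 0.75
w ⊗ (v → u) = max(0, 0.66 + 0.75 − 1) = max(0, 0.41) = 0.41
¬v = 1 − 0.72 = 0.28
(w ⊗ (v → u)) ⊗ ¬v = max(0, 0.41 + 0.28 − 1) = max(0, -0.31) = 0.00
¬u = 1 − 0.47 = 0.53
((w ⊗ (v → u)) ⊗ ¬v) ∧ ¬u = min(0.00, 0.53) = 0.00
¬(((w ⊗ (v → u)) ⊗ ¬v) ∧ ¬u) = 1 − 0.00 = 1.00
v ∧ ¬(((w ⊗ (v → u)) ⊗ ¬v) ∧ ¬u) = min(0.72, 1.00) = 0.72
¬(v ∧ ¬(((w ⊗ (v → u)) ⊗ ¬v) ∧ ¬u)) = 1 − 0.72 = 0.28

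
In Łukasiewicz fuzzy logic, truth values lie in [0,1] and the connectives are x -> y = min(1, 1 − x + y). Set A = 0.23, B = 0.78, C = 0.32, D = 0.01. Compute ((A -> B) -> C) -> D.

0.69

A -> B = min(1, 1 − 0.23 + 0.78) = min(1, 1.55) = 1.00
(A -> B) -> C = min(1, 1 − 1.00 + 0.32) = min(1, 0.32) = 0.32
((A -> B) -> C) -> D = min(1, 1 − 0.32 + 0.01) = min(1, 0.69) = 0.69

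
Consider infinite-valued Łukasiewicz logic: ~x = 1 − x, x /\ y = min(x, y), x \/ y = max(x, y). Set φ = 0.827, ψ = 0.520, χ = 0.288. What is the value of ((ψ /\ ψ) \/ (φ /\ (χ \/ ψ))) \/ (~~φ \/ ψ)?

0.827

ψ /\ ψ = min(0.520, 0.520) = 0.520
χ \/ ψ = max(0.288, 0.520) = 0.520
φ /\ (χ \/ ψ) = min(0.827, 0.520) = 0.520
(ψ /\ ψ) \/ (φ /\ (χ \/ ψ)) = max(0.520, 0.520) = 0.520
~φ = 1 − 0.827 = 0.173
~~φ = 1 − 0.173 = 0.827
~~φ \/ ψ = max(0.827, 0.520) = 0.827
((ψ /\ ψ) \/ (φ /\ (χ \/ ψ))) \/ (~~φ \/ ψ) = max(0.520, 0.827) = 0.827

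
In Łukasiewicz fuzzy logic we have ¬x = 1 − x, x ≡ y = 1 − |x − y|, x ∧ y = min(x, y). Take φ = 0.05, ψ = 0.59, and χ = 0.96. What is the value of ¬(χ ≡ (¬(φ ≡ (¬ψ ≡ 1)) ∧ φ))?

0.91

¬ψ = 1 − 0.59 = 0.41
¬ψ ≡ 1 = 1 − |0.41 − 1.00| = 1 − 0.59 = 0.41
φ ≡ (¬ψ ≡ 1) = 1 − |0.05 − 0.41| = 1 − 0.36 = 0.64
¬(φ ≡ (¬ψ ≡ 1)) = 1 − 0.64 = 0.36
¬(φ ≡ (¬ψ ≡ 1)) ∧ φ = min(0.36, 0.05) = 0.05
χ ≡ (¬(φ ≡ (¬ψ ≡ 1)) ∧ φ) = 1 − |0.96 − 0.05| = 1 − 0.91 = 0.09
¬(χ ≡ (¬(φ ≡ (¬ψ ≡ 1)) ∧ φ)) = 1 − 0.09 = 0.91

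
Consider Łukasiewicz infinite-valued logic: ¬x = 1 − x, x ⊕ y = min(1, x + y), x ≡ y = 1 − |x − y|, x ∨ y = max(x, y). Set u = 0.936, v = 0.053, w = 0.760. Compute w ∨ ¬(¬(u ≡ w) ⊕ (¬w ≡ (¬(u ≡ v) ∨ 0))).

0.760

u ≡ w = 1 − |0.936 − 0.760| = 1 − 0.176 = 0.824
¬(u ≡ w) = 1 − 0.824 = 0.176
¬w = 1 − 0.760 = 0.240
u ≡ v = 1 − |0.936 − 0.053| = 1 − 0.883 = 0.117
¬(u ≡ v) = 1 − 0.117 = 0.883
¬(u ≡ v) ∨ 0 = max(0.883, 0.000) = 0.883
¬w ≡ (¬(u ≡ v) ∨ 0) = 1 − |0.240 − 0.883| = 1 − 0.643 = 0.357
¬(u ≡ w) ⊕ (¬w ≡ (¬(u ≡ v) ∨ 0)) = min(1, 0.176 + 0.357) = min(1, 0.533) = 0.533
¬(¬(u ≡ w) ⊕ (¬w ≡ (¬(u ≡ v) ∨ 0))) = 1 − 0.533 = 0.467
w ∨ ¬(¬(u ≡ w) ⊕ (¬w ≡ (¬(u ≡ v) ∨ 0))) = max(0.760, 0.467) = 0.760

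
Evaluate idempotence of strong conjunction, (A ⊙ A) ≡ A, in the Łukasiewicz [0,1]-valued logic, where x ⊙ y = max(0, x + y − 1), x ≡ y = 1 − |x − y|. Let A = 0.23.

A ⊙ A = max(0, 0.23 + 0.23 − 1) = max(0, -0.54) = 0.00
(A ⊙ A) ≡ A = 1 − |0.00 − 0.23| = 1 − 0.23 = 0.77
(The value 0.77 < 1 shows this instance is not satisfied; fails in Ł∞ since a ⊗ a = max(0, 2a−1) ≠ a in general.)

0.77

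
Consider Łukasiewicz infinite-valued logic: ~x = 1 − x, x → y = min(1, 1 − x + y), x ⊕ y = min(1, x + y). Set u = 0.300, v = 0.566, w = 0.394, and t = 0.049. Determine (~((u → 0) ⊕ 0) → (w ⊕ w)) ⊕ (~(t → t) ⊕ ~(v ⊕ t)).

u → 0 = min(1, 1 − 0.300 + 0.000) = min(1, 0.700) = 0.700
(u → 0) ⊕ 0 = min(1, 0.700 + 0.000) = min(1, 0.700) = 0.700
~((u → 0) ⊕ 0) = 1 − 0.700 = 0.300
w ⊕ w = min(1, 0.394 + 0.394) = min(1, 0.788) = 0.788
~((u → 0) ⊕ 0) → (w ⊕ w) = min(1, 1 − 0.300 + 0.788) = min(1, 1.488) = 1.000
t → t = min(1, 1 − 0.049 + 0.049) = min(1, 1.000) = 1.000
~(t → t) = 1 − 1.000 = 0.000
v ⊕ t = min(1, 0.566 + 0.049) = min(1, 0.615) = 0.615
~(v ⊕ t) = 1 − 0.615 = 0.385
~(t → t) ⊕ ~(v ⊕ t) = min(1, 0.000 + 0.385) = min(1, 0.385) = 0.385
(~((u → 0) ⊕ 0) → (w ⊕ w)) ⊕ (~(t → t) ⊕ ~(v ⊕ t)) = min(1, 1.000 + 0.385) = min(1, 1.385) = 1.000

1.000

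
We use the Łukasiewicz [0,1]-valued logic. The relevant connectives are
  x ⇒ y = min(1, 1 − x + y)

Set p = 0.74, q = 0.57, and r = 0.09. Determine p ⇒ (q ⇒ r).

q ⇒ r = min(1, 1 − 0.57 + 0.09) = min(1, 0.52) = 0.52
p ⇒ (q ⇒ r) = min(1, 1 − 0.74 + 0.52) = min(1, 0.78) = 0.78

0.78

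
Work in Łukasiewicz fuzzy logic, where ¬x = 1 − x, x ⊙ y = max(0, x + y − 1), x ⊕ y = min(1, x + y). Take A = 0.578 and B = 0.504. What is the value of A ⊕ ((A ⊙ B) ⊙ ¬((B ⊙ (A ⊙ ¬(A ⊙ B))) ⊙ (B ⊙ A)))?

A ⊙ B = max(0, 0.578 + 0.504 − 1) = max(0, 0.082) = 0.082
¬(A ⊙ B) = 1 − 0.082 = 0.918
A ⊙ ¬(A ⊙ B) = max(0, 0.578 + 0.918 − 1) = max(0, 0.496) = 0.496
B ⊙ (A ⊙ ¬(A ⊙ B)) = max(0, 0.504 + 0.496 − 1) = max(0, 0.000) = 0.000
B ⊙ A = max(0, 0.504 + 0.578 − 1) = max(0, 0.082) = 0.082
(B ⊙ (A ⊙ ¬(A ⊙ B))) ⊙ (B ⊙ A) = max(0, 0.000 + 0.082 − 1) = max(0, -0.918) = 0.000
¬((B ⊙ (A ⊙ ¬(A ⊙ B))) ⊙ (B ⊙ A)) = 1 − 0.000 = 1.000
(A ⊙ B) ⊙ ¬((B ⊙ (A ⊙ ¬(A ⊙ B))) ⊙ (B ⊙ A)) = max(0, 0.082 + 1.000 − 1) = max(0, 0.082) = 0.082
A ⊕ ((A ⊙ B) ⊙ ¬((B ⊙ (A ⊙ ¬(A ⊙ B))) ⊙ (B ⊙ A))) = min(1, 0.578 + 0.082) = min(1, 0.660) = 0.660

0.660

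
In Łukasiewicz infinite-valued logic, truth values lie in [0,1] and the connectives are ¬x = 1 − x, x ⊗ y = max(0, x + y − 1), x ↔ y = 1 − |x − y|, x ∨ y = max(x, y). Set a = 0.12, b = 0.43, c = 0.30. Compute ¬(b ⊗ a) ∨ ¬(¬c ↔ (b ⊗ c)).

1.00

b ⊗ a = max(0, 0.43 + 0.12 − 1) = max(0, -0.45) = 0.00
¬(b ⊗ a) = 1 − 0.00 = 1.00
¬c = 1 − 0.30 = 0.70
b ⊗ c = max(0, 0.43 + 0.30 − 1) = max(0, -0.27) = 0.00
¬c ↔ (b ⊗ c) = 1 − |0.70 − 0.00| = 1 − 0.70 = 0.30
¬(¬c ↔ (b ⊗ c)) = 1 − 0.30 = 0.70
¬(b ⊗ a) ∨ ¬(¬c ↔ (b ⊗ c)) = max(1.00, 0.70) = 1.00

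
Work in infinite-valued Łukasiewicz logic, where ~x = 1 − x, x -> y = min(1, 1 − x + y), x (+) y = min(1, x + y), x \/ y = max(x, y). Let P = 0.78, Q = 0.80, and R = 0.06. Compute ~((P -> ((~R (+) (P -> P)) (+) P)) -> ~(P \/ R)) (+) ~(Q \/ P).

0.98

~R = 1 − 0.06 = 0.94
P -> P = min(1, 1 − 0.78 + 0.78) = min(1, 1.00) = 1.00
~R (+) (P -> P) = min(1, 0.94 + 1.00) = min(1, 1.94) = 1.00
(~R (+) (P -> P)) (+) P = min(1, 1.00 + 0.78) = min(1, 1.78) = 1.00
P -> ((~R (+) (P -> P)) (+) P) = min(1, 1 − 0.78 + 1.00) = min(1, 1.22) = 1.00
P \/ R = max(0.78, 0.06) = 0.78
~(P \/ R) = 1 − 0.78 = 0.22
(P -> ((~R (+) (P -> P)) (+) P)) -> ~(P \/ R) = min(1, 1 − 1.00 + 0.22) = min(1, 0.22) = 0.22
~((P -> ((~R (+) (P -> P)) (+) P)) -> ~(P \/ R)) = 1 − 0.22 = 0.78
Q \/ P = max(0.80, 0.78) = 0.80
~(Q \/ P) = 1 − 0.80 = 0.20
~((P -> ((~R (+) (P -> P)) (+) P)) -> ~(P \/ R)) (+) ~(Q \/ P) = min(1, 0.78 + 0.20) = min(1, 0.98) = 0.98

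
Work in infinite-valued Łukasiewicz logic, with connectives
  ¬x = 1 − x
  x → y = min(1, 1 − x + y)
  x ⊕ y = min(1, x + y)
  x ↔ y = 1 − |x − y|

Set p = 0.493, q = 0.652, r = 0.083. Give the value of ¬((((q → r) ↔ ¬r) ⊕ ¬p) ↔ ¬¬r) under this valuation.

0.917

q → r = min(1, 1 − 0.652 + 0.083) = min(1, 0.431) = 0.431
¬r = 1 − 0.083 = 0.917
(q → r) ↔ ¬r = 1 − |0.431 − 0.917| = 1 − 0.486 = 0.514
¬p = 1 − 0.493 = 0.507
((q → r) ↔ ¬r) ⊕ ¬p = min(1, 0.514 + 0.507) = min(1, 1.021) = 1.000
¬¬r = 1 − 0.917 = 0.083
(((q → r) ↔ ¬r) ⊕ ¬p) ↔ ¬¬r = 1 − |1.000 − 0.083| = 1 − 0.917 = 0.083
¬((((q → r) ↔ ¬r) ⊕ ¬p) ↔ ¬¬r) = 1 − 0.083 = 0.917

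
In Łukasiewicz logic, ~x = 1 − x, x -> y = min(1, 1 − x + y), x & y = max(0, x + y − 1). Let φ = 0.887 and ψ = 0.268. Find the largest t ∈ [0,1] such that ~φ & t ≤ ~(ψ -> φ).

~φ = 1 − 0.887 = 0.113
So the left factor is ~φ = 0.113.
ψ -> φ = min(1, 1 − 0.268 + 0.887) = min(1, 1.619) = 1.000
~(ψ -> φ) = 1 − 1.000 = 0.000
So the right-hand bound is ~(ψ -> φ) = 0.000.
The residuum of the Łukasiewicz t-norm gives the supremum: min(1, 1 − 0.113 + 0.000).
1 − 0.113 + 0.000 = 0.887, so t = min(1, 0.887) = 0.887.
Check: 0.113 & 0.887 = max(0, 0.000) = 0.000 ≤ 0.000.

0.887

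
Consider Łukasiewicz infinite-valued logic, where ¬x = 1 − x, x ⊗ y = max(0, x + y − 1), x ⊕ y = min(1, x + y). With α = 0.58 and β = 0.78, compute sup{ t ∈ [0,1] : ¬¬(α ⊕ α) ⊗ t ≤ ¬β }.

α ⊕ α = min(1, 0.58 + 0.58) = min(1, 1.16) = 1.00
¬(α ⊕ α) = 1 − 1.00 = 0.00
¬¬(α ⊕ α) = 1 − 0.00 = 1.00
So the left factor is ¬¬(α ⊕ α) = 1.00.
¬β = 1 − 0.78 = 0.22
So the right-hand bound is ¬β = 0.22.
The residuum of the Łukasiewicz t-norm gives the supremum: min(1, 1 − 1.00 + 0.22).
1 − 1.00 + 0.22 = 0.22, so t = min(1, 0.22) = 0.22.
Check: 1.00 ⊗ 0.22 = max(0, 0.22) = 0.22 ≤ 0.22.

0.22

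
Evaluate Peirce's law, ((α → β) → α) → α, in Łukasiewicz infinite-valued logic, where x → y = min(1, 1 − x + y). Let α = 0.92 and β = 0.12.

α → β = min(1, 1 − 0.92 + 0.12) = min(1, 0.20) = 0.20
(α → β) → α = min(1, 1 − 0.20 + 0.92) = min(1, 1.72) = 1.00
((α → β) → α) → α = min(1, 1 − 1.00 + 0.92) = min(1, 0.92) = 0.92
(The value 0.92 < 1 shows this instance is not satisfied; not a Ł∞-tautology in general.)

0.92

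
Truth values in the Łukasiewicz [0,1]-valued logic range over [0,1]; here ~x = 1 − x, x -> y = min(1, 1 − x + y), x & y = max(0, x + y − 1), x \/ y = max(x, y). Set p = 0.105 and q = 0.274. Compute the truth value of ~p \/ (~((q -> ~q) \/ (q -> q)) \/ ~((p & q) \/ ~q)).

~p = 1 − 0.105 = 0.895
~q = 1 − 0.274 = 0.726
q -> ~q = min(1, 1 − 0.274 + 0.726) = min(1, 1.452) = 1.000
q -> q = min(1, 1 − 0.274 + 0.274) = min(1, 1.000) = 1.000
(q -> ~q) \/ (q -> q) = max(1.000, 1.000) = 1.000
~((q -> ~q) \/ (q -> q)) = 1 − 1.000 = 0.000
p & q = max(0, 0.105 + 0.274 − 1) = max(0, -0.621) = 0.000
(p & q) \/ ~q = max(0.000, 0.726) = 0.726
~((p & q) \/ ~q) = 1 − 0.726 = 0.274
~((q -> ~q) \/ (q -> q)) \/ ~((p & q) \/ ~q) = max(0.000, 0.274) = 0.274
~p \/ (~((q -> ~q) \/ (q -> q)) \/ ~((p & q) \/ ~q)) = max(0.895, 0.274) = 0.895

0.895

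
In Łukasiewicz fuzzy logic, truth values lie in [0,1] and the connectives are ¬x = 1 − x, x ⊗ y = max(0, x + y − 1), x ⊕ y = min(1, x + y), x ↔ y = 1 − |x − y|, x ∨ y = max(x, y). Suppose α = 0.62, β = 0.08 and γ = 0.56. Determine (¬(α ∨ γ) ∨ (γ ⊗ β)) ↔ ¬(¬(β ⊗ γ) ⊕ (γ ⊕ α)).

0.62

α ∨ γ = max(0.62, 0.56) = 0.62
¬(α ∨ γ) = 1 − 0.62 = 0.38
γ ⊗ β = max(0, 0.56 + 0.08 − 1) = max(0, -0.36) = 0.00
¬(α ∨ γ) ∨ (γ ⊗ β) = max(0.38, 0.00) = 0.38
β ⊗ γ = max(0, 0.08 + 0.56 − 1) = max(0, -0.36) = 0.00
¬(β ⊗ γ) = 1 − 0.00 = 1.00
γ ⊕ α = min(1, 0.56 + 0.62) = min(1, 1.18) = 1.00
¬(β ⊗ γ) ⊕ (γ ⊕ α) = min(1, 1.00 + 1.00) = min(1, 2.00) = 1.00
¬(¬(β ⊗ γ) ⊕ (γ ⊕ α)) = 1 − 1.00 = 0.00
(¬(α ∨ γ) ∨ (γ ⊗ β)) ↔ ¬(¬(β ⊗ γ) ⊕ (γ ⊕ α)) = 1 − |0.38 − 0.00| = 1 − 0.38 = 0.62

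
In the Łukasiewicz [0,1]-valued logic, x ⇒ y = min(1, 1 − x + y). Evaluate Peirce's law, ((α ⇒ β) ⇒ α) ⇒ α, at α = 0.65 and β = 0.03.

0.65

α ⇒ β = min(1, 1 − 0.65 + 0.03) = min(1, 0.38) = 0.38
(α ⇒ β) ⇒ α = min(1, 1 − 0.38 + 0.65) = min(1, 1.27) = 1.00
((α ⇒ β) ⇒ α) ⇒ α = min(1, 1 − 1.00 + 0.65) = min(1, 0.65) = 0.65
(The value 0.65 < 1 shows this instance is not satisfied; not a Ł∞-tautology in general.)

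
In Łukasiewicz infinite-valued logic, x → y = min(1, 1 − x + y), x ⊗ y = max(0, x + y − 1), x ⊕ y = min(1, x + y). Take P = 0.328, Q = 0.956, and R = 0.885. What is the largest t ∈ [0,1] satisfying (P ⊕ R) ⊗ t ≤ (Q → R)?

P ⊕ R = min(1, 0.328 + 0.885) = min(1, 1.213) = 1.000
So the left factor is P ⊕ R = 1.000.
Q → R = min(1, 1 − 0.956 + 0.885) = min(1, 0.929) = 0.929
So the right-hand bound is Q → R = 0.929.
The residuum of the Łukasiewicz t-norm gives the supremum: min(1, 1 − 1.000 + 0.929).
1 − 1.000 + 0.929 = 0.929, so t = min(1, 0.929) = 0.929.
Check: 1.000 ⊗ 0.929 = max(0, 0.929) = 0.929 ≤ 0.929.

0.929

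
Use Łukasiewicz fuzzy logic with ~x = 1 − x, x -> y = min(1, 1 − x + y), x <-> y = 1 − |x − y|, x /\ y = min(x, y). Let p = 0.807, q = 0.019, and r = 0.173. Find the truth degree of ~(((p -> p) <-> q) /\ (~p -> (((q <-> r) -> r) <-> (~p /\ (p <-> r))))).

p -> p = min(1, 1 − 0.807 + 0.807) = min(1, 1.000) = 1.000
(p -> p) <-> q = 1 − |1.000 − 0.019| = 1 − 0.981 = 0.019
~p = 1 − 0.807 = 0.193
q <-> r = 1 − |0.019 − 0.173| = 1 − 0.154 = 0.846
(q <-> r) -> r = min(1, 1 − 0.846 + 0.173) = min(1, 0.327) = 0.327
p <-> r = 1 − |0.807 − 0.173| = 1 − 0.634 = 0.366
~p /\ (p <-> r) = min(0.193, 0.366) = 0.193
((q <-> r) -> r) <-> (~p /\ (p <-> r)) = 1 − |0.327 − 0.193| = 1 − 0.134 = 0.866
~p -> (((q <-> r) -> r) <-> (~p /\ (p <-> r))) = min(1, 1 − 0.193 + 0.866) = min(1, 1.673) = 1.000
((p -> p) <-> q) /\ (~p -> (((q <-> r) -> r) <-> (~p /\ (p <-> r)))) = min(0.019, 1.000) = 0.019
~(((p -> p) <-> q) /\ (~p -> (((q <-> r) -> r) <-> (~p /\ (p <-> r))))) = 1 − 0.019 = 0.981

0.981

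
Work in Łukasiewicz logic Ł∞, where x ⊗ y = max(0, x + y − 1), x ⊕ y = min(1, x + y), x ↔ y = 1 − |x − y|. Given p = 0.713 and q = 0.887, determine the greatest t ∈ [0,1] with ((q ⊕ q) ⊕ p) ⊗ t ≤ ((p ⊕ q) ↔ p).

q ⊕ q = min(1, 0.887 + 0.887) = min(1, 1.774) = 1.000
(q ⊕ q) ⊕ p = min(1, 1.000 + 0.713) = min(1, 1.713) = 1.000
So the left factor is (q ⊕ q) ⊕ p = 1.000.
p ⊕ q = min(1, 0.713 + 0.887) = min(1, 1.600) = 1.000
(p ⊕ q) ↔ p = 1 − |1.000 − 0.713| = 1 − 0.287 = 0.713
So the right-hand bound is (p ⊕ q) ↔ p = 0.713.
The residuum of the Łukasiewicz t-norm gives the supremum: min(1, 1 − 1.000 + 0.713).
1 − 1.000 + 0.713 = 0.713, so t = min(1, 0.713) = 0.713.
Check: 1.000 ⊗ 0.713 = max(0, 0.713) = 0.713 ≤ 0.713.

0.713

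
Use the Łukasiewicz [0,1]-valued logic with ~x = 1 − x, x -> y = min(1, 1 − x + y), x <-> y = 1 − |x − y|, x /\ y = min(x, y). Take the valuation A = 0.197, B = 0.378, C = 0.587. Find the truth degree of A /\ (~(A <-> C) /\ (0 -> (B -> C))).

A <-> C = 1 − |0.197 − 0.587| = 1 − 0.390 = 0.610
~(A <-> C) = 1 − 0.610 = 0.390
B -> C = min(1, 1 − 0.378 + 0.587) = min(1, 1.209) = 1.000
0 -> (B -> C) = min(1, 1 − 0.000 + 1.000) = min(1, 2.000) = 1.000
~(A <-> C) /\ (0 -> (B -> C)) = min(0.390, 1.000) = 0.390
A /\ (~(A <-> C) /\ (0 -> (B -> C))) = min(0.197, 0.390) = 0.197

0.197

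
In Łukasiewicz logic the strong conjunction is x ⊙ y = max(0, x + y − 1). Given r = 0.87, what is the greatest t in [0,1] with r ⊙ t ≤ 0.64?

The residuum of the Łukasiewicz t-norm gives the supremum: min(1, 1 − 0.87 + 0.64).
1 − 0.87 + 0.64 = 0.77, so t = min(1, 0.77) = 0.77.
Check: 0.87 ⊙ 0.77 = max(0, 0.64) = 0.64 ≤ 0.64.

0.77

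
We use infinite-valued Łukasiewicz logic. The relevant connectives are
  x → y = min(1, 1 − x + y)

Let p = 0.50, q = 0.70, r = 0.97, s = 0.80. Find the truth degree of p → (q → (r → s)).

r → s = min(1, 1 − 0.97 + 0.80) = min(1, 0.83) = 0.83
q → (r → s) = min(1, 1 − 0.70 + 0.83) = min(1, 1.13) = 1.00
p → (q → (r → s)) = min(1, 1 − 0.50 + 1.00) = min(1, 1.50) = 1.00

1.00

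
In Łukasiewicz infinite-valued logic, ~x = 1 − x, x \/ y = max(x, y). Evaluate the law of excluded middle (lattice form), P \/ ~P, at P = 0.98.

0.98

~P = 1 − 0.98 = 0.02
P \/ ~P = max(0.98, 0.02) = 0.98
(The value 0.98 < 1 shows this instance is not satisfied; not a Ł∞-tautology — its value is max(a, 1−a).)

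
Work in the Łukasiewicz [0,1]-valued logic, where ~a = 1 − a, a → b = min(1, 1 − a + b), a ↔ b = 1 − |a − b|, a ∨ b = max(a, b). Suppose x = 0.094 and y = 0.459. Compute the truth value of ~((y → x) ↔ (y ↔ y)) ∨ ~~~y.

y → x = min(1, 1 − 0.459 + 0.094) = min(1, 0.635) = 0.635
y ↔ y = 1 − |0.459 − 0.459| = 1 − 0.000 = 1.000
(y → x) ↔ (y ↔ y) = 1 − |0.635 − 1.000| = 1 − 0.365 = 0.635
~((y → x) ↔ (y ↔ y)) = 1 − 0.635 = 0.365
~y = 1 − 0.459 = 0.541
~~y = 1 − 0.541 = 0.459
~~~y = 1 − 0.459 = 0.541
~((y → x) ↔ (y ↔ y)) ∨ ~~~y = max(0.365, 0.541) = 0.541

0.541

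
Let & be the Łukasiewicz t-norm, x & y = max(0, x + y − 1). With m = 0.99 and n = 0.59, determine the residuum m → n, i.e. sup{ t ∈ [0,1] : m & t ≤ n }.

The residuum of the Łukasiewicz t-norm gives the supremum: min(1, 1 − 0.99 + 0.59).
1 − 0.99 + 0.59 = 0.60, so t = min(1, 0.60) = 0.60.
Check: 0.99 & 0.60 = max(0, 0.59) = 0.59 ≤ 0.59.

0.60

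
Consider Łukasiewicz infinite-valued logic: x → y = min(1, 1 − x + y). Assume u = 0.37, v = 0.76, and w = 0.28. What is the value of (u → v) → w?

u → v = min(1, 1 − 0.37 + 0.76) = min(1, 1.39) = 1.00
(u → v) → w = min(1, 1 − 1.00 + 0.28) = min(1, 0.28) = 0.28

0.28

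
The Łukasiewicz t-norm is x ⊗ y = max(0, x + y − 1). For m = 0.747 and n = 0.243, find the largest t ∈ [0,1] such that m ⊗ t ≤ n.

The residuum of the Łukasiewicz t-norm gives the supremum: min(1, 1 − 0.747 + 0.243).
1 − 0.747 + 0.243 = 0.496, so t = min(1, 0.496) = 0.496.
Check: 0.747 ⊗ 0.496 = max(0, 0.243) = 0.243 ≤ 0.243.

0.496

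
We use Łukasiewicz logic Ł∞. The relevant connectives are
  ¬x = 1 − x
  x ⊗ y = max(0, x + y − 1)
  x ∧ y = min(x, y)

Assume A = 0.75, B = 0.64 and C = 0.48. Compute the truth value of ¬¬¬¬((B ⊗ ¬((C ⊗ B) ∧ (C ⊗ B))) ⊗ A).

C ⊗ B = max(0, 0.48 + 0.64 − 1) = max(0, 0.12) = 0.12
(C ⊗ B) ∧ (C ⊗ B) = min(0.12, 0.12) = 0.12
¬((C ⊗ B) ∧ (C ⊗ B)) = 1 − 0.12 = 0.88
B ⊗ ¬((C ⊗ B) ∧ (C ⊗ B)) = max(0, 0.64 + 0.88 − 1) = max(0, 0.52) = 0.52
(B ⊗ ¬((C ⊗ B) ∧ (C ⊗ B))) ⊗ A = max(0, 0.52 + 0.75 − 1) = max(0, 0.27) = 0.27
¬((B ⊗ ¬((C ⊗ B) ∧ (C ⊗ B))) ⊗ A) = 1 − 0.27 = 0.73
¬¬((B ⊗ ¬((C ⊗ B) ∧ (C ⊗ B))) ⊗ A) = 1 − 0.73 = 0.27
¬¬¬((B ⊗ ¬((C ⊗ B) ∧ (C ⊗ B))) ⊗ A) = 1 − 0.27 = 0.73
¬¬¬¬((B ⊗ ¬((C ⊗ B) ∧ (C ⊗ B))) ⊗ A) = 1 − 0.73 = 0.27

0.27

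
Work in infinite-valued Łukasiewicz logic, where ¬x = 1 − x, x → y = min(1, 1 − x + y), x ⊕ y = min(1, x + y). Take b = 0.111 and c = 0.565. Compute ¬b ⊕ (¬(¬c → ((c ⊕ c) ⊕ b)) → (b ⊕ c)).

¬b = 1 − 0.111 = 0.889
¬c = 1 − 0.565 = 0.435
c ⊕ c = min(1, 0.565 + 0.565) = min(1, 1.130) = 1.000
(c ⊕ c) ⊕ b = min(1, 1.000 + 0.111) = min(1, 1.111) = 1.000
¬c → ((c ⊕ c) ⊕ b) = min(1, 1 − 0.435 + 1.000) = min(1, 1.565) = 1.000
¬(¬c → ((c ⊕ c) ⊕ b)) = 1 − 1.000 = 0.000
b ⊕ c = min(1, 0.111 + 0.565) = min(1, 0.676) = 0.676
¬(¬c → ((c ⊕ c) ⊕ b)) → (b ⊕ c) = min(1, 1 − 0.000 + 0.676) = min(1, 1.676) = 1.000
¬b ⊕ (¬(¬c → ((c ⊕ c) ⊕ b)) → (b ⊕ c)) = min(1, 0.889 + 1.000) = min(1, 1.889) = 1.000

1.000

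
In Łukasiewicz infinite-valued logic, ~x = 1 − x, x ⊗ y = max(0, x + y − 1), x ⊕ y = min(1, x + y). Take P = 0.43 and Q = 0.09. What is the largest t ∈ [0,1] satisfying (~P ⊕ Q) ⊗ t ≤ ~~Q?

0.43

~P = 1 − 0.43 = 0.57
~P ⊕ Q = min(1, 0.57 + 0.09) = min(1, 0.66) = 0.66
So the left factor is ~P ⊕ Q = 0.66.
~Q = 1 − 0.09 = 0.91
~~Q = 1 − 0.91 = 0.09
So the right-hand bound is ~~Q = 0.09.
The residuum of the Łukasiewicz t-norm gives the supremum: min(1, 1 − 0.66 + 0.09).
1 − 0.66 + 0.09 = 0.43, so t = min(1, 0.43) = 0.43.
Check: 0.66 ⊗ 0.43 = max(0, 0.09) = 0.09 ≤ 0.09.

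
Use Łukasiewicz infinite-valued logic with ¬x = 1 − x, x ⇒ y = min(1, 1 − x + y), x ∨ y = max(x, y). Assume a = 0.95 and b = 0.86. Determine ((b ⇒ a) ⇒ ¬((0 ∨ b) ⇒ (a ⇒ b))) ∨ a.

b ⇒ a = min(1, 1 − 0.86 + 0.95) = min(1, 1.09) = 1.00
0 ∨ b = max(0.00, 0.86) = 0.86
a ⇒ b = min(1, 1 − 0.95 + 0.86) = min(1, 0.91) = 0.91
(0 ∨ b) ⇒ (a ⇒ b) = min(1, 1 − 0.86 + 0.91) = min(1, 1.05) = 1.00
¬((0 ∨ b) ⇒ (a ⇒ b)) = 1 − 1.00 = 0.00
(b ⇒ a) ⇒ ¬((0 ∨ b) ⇒ (a ⇒ b)) = min(1, 1 − 1.00 + 0.00) = min(1, 0.00) = 0.00
((b ⇒ a) ⇒ ¬((0 ∨ b) ⇒ (a ⇒ b))) ∨ a = max(0.00, 0.95) = 0.95

0.95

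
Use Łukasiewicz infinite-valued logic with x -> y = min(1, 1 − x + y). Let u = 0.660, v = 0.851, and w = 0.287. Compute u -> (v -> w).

0.776

v -> w = min(1, 1 − 0.851 + 0.287) = min(1, 0.436) = 0.436
u -> (v -> w) = min(1, 1 − 0.660 + 0.436) = min(1, 0.776) = 0.776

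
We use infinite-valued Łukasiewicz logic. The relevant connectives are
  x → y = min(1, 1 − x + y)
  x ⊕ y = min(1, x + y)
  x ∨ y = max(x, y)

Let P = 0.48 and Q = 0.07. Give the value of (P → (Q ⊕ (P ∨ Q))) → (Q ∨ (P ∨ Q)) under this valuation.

0.48

P ∨ Q = max(0.48, 0.07) = 0.48
Q ⊕ (P ∨ Q) = min(1, 0.07 + 0.48) = min(1, 0.55) = 0.55
P → (Q ⊕ (P ∨ Q)) = min(1, 1 − 0.48 + 0.55) = min(1, 1.07) = 1.00
Q ∨ (P ∨ Q) = max(0.07, 0.48) = 0.48
(P → (Q ⊕ (P ∨ Q))) → (Q ∨ (P ∨ Q)) = min(1, 1 − 1.00 + 0.48) = min(1, 0.48) = 0.48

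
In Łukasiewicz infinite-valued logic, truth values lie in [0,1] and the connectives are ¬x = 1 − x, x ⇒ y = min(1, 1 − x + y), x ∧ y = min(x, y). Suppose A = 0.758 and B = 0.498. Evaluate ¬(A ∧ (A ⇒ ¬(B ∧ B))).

B ∧ B = min(0.498, 0.498) = 0.498
¬(B ∧ B) = 1 − 0.498 = 0.502
A ⇒ ¬(B ∧ B) = min(1, 1 − 0.758 + 0.502) = min(1, 0.744) = 0.744
A ∧ (A ⇒ ¬(B ∧ B)) = min(0.758, 0.744) = 0.744
¬(A ∧ (A ⇒ ¬(B ∧ B))) = 1 − 0.744 = 0.256

0.256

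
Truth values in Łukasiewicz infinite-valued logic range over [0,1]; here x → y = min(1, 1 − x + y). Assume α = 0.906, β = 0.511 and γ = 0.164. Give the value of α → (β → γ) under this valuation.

0.747

β → γ = min(1, 1 − 0.511 + 0.164) = min(1, 0.653) = 0.653
α → (β → γ) = min(1, 1 − 0.906 + 0.653) = min(1, 0.747) = 0.747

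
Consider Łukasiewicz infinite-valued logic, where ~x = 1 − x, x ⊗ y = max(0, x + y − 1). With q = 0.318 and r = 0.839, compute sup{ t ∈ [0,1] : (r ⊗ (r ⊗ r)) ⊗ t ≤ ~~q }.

0.801

r ⊗ r = max(0, 0.839 + 0.839 − 1) = max(0, 0.678) = 0.678
r ⊗ (r ⊗ r) = max(0, 0.839 + 0.678 − 1) = max(0, 0.517) = 0.517
So the left factor is r ⊗ (r ⊗ r) = 0.517.
~q = 1 − 0.318 = 0.682
~~q = 1 − 0.682 = 0.318
So the right-hand bound is ~~q = 0.318.
The residuum of the Łukasiewicz t-norm gives the supremum: min(1, 1 − 0.517 + 0.318).
1 − 0.517 + 0.318 = 0.801, so t = min(1, 0.801) = 0.801.
Check: 0.517 ⊗ 0.801 = max(0, 0.318) = 0.318 ≤ 0.318.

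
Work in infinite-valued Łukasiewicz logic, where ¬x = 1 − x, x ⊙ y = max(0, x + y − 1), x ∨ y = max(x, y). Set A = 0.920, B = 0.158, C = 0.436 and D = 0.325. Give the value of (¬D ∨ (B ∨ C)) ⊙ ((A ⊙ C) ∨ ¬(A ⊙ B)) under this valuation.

¬D = 1 − 0.325 = 0.675
B ∨ C = max(0.158, 0.436) = 0.436
¬D ∨ (B ∨ C) = max(0.675, 0.436) = 0.675
A ⊙ C = max(0, 0.920 + 0.436 − 1) = max(0, 0.356) = 0.356
A ⊙ B = max(0, 0.920 + 0.158 − 1) = max(0, 0.078) = 0.078
¬(A ⊙ B) = 1 − 0.078 = 0.922
(A ⊙ C) ∨ ¬(A ⊙ B) = max(0.356, 0.922) = 0.922
(¬D ∨ (B ∨ C)) ⊙ ((A ⊙ C) ∨ ¬(A ⊙ B)) = max(0, 0.675 + 0.922 − 1) = max(0, 0.597) = 0.597

0.597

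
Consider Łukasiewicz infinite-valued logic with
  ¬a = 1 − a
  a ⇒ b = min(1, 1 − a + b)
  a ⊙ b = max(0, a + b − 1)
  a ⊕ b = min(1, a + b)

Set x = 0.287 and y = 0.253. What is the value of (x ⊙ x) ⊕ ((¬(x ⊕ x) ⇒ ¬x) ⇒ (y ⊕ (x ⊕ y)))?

x ⊙ x = max(0, 0.287 + 0.287 − 1) = max(0, -0.426) = 0.000
x ⊕ x = min(1, 0.287 + 0.287) = min(1, 0.574) = 0.574
¬(x ⊕ x) = 1 − 0.574 = 0.426
¬x = 1 − 0.287 = 0.713
¬(x ⊕ x) ⇒ ¬x = min(1, 1 − 0.426 + 0.713) = min(1, 1.287) = 1.000
x ⊕ y = min(1, 0.287 + 0.253) = min(1, 0.540) = 0.540
y ⊕ (x ⊕ y) = min(1, 0.253 + 0.540) = min(1, 0.793) = 0.793
(¬(x ⊕ x) ⇒ ¬x) ⇒ (y ⊕ (x ⊕ y)) = min(1, 1 − 1.000 + 0.793) = min(1, 0.793) = 0.793
(x ⊙ x) ⊕ ((¬(x ⊕ x) ⇒ ¬x) ⇒ (y ⊕ (x ⊕ y))) = min(1, 0.000 + 0.793) = min(1, 0.793) = 0.793

0.793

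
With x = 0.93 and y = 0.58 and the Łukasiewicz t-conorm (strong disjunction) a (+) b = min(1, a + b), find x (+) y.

1.00

x (+) y = min(1, 0.93 + 0.58) = min(1, 1.51) = 1.00
For comparison, the Gödel t-conorm max(a, b) would give 0.93.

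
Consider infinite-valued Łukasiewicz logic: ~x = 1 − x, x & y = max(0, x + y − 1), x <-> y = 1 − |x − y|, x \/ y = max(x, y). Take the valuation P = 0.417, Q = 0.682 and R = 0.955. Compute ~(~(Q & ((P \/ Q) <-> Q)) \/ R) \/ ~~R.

0.955

P \/ Q = max(0.417, 0.682) = 0.682
(P \/ Q) <-> Q = 1 − |0.682 − 0.682| = 1 − 0.000 = 1.000
Q & ((P \/ Q) <-> Q) = max(0, 0.682 + 1.000 − 1) = max(0, 0.682) = 0.682
~(Q & ((P \/ Q) <-> Q)) = 1 − 0.682 = 0.318
~(Q & ((P \/ Q) <-> Q)) \/ R = max(0.318, 0.955) = 0.955
~(~(Q & ((P \/ Q) <-> Q)) \/ R) = 1 − 0.955 = 0.045
~R = 1 − 0.955 = 0.045
~~R = 1 − 0.045 = 0.955
~(~(Q & ((P \/ Q) <-> Q)) \/ R) \/ ~~R = max(0.045, 0.955) = 0.955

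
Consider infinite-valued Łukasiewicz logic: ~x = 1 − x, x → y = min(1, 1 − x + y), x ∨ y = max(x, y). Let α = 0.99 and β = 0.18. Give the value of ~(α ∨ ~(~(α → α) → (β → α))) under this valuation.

α → α = min(1, 1 − 0.99 + 0.99) = min(1, 1.00) = 1.00
~(α → α) = 1 − 1.00 = 0.00
β → α = min(1, 1 − 0.18 + 0.99) = min(1, 1.81) = 1.00
~(α → α) → (β → α) = min(1, 1 − 0.00 + 1.00) = min(1, 2.00) = 1.00
~(~(α → α) → (β → α)) = 1 − 1.00 = 0.00
α ∨ ~(~(α → α) → (β → α)) = max(0.99, 0.00) = 0.99
~(α ∨ ~(~(α → α) → (β → α))) = 1 − 0.99 = 0.01

0.01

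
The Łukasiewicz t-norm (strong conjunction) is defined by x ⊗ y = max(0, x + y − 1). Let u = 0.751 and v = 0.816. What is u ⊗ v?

0.567

u ⊗ v = max(0, 0.751 + 0.816 − 1) = max(0, 0.567) = 0.567
For comparison, the Gödel (minimum) t-norm min(x, y) would give 0.751.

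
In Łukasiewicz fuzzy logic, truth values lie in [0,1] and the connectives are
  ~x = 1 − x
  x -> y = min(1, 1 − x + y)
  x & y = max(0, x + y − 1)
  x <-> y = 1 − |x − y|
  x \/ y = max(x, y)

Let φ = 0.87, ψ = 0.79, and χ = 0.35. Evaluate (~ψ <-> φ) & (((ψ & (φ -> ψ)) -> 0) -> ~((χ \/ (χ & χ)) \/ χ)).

0.34

~ψ = 1 − 0.79 = 0.21
~ψ <-> φ = 1 − |0.21 − 0.87| = 1 − 0.66 = 0.34
φ -> ψ = min(1, 1 − 0.87 + 0.79) = min(1, 0.92) = 0.92
ψ & (φ -> ψ) = max(0, 0.79 + 0.92 − 1) = max(0, 0.71) = 0.71
(ψ & (φ -> ψ)) -> 0 = min(1, 1 − 0.71 + 0.00) = min(1, 0.29) = 0.29
χ & χ = max(0, 0.35 + 0.35 − 1) = max(0, -0.30) = 0.00
χ \/ (χ & χ) = max(0.35, 0.00) = 0.35
(χ \/ (χ & χ)) \/ χ = max(0.35, 0.35) = 0.35
~((χ \/ (χ & χ)) \/ χ) = 1 − 0.35 = 0.65
((ψ & (φ -> ψ)) -> 0) -> ~((χ \/ (χ & χ)) \/ χ) = min(1, 1 − 0.29 + 0.65) = min(1, 1.36) = 1.00
(~ψ <-> φ) & (((ψ & (φ -> ψ)) -> 0) -> ~((χ \/ (χ & χ)) \/ χ)) = max(0, 0.34 + 1.00 − 1) = max(0, 0.34) = 0.34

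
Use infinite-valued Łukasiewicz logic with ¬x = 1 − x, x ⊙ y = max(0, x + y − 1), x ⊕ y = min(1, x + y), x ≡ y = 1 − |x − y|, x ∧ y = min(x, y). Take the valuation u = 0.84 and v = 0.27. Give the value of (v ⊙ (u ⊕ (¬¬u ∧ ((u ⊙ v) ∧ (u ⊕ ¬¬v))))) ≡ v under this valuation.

¬u = 1 − 0.84 = 0.16
¬¬u = 1 − 0.16 = 0.84
u ⊙ v = max(0, 0.84 + 0.27 − 1) = max(0, 0.11) = 0.11
¬v = 1 − 0.27 = 0.73
¬¬v = 1 − 0.73 = 0.27
u ⊕ ¬¬v = min(1, 0.84 + 0.27) = min(1, 1.11) = 1.00
(u ⊙ v) ∧ (u ⊕ ¬¬v) = min(0.11, 1.00) = 0.11
¬¬u ∧ ((u ⊙ v) ∧ (u ⊕ ¬¬v)) = min(0.84, 0.11) = 0.11
u ⊕ (¬¬u ∧ ((u ⊙ v) ∧ (u ⊕ ¬¬v))) = min(1, 0.84 + 0.11) = min(1, 0.95) = 0.95
v ⊙ (u ⊕ (¬¬u ∧ ((u ⊙ v) ∧ (u ⊕ ¬¬v)))) = max(0, 0.27 + 0.95 − 1) = max(0, 0.22) = 0.22
(v ⊙ (u ⊕ (¬¬u ∧ ((u ⊙ v) ∧ (u ⊕ ¬¬v))))) ≡ v = 1 − |0.22 − 0.27| = 1 − 0.05 = 0.95

0.95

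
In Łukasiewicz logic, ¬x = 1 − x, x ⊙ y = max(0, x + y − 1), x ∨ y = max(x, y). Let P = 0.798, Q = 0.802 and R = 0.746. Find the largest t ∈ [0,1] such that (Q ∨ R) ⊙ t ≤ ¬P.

Q ∨ R = max(0.802, 0.746) = 0.802
So the left factor is Q ∨ R = 0.802.
¬P = 1 − 0.798 = 0.202
So the right-hand bound is ¬P = 0.202.
The residuum of the Łukasiewicz t-norm gives the supremum: min(1, 1 − 0.802 + 0.202).
1 − 0.802 + 0.202 = 0.400, so t = min(1, 0.400) = 0.400.
Check: 0.802 ⊙ 0.400 = max(0, 0.202) = 0.202 ≤ 0.202.

0.400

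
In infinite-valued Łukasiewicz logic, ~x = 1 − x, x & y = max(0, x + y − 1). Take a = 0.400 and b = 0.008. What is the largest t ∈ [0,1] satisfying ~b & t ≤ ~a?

0.608

~b = 1 − 0.008 = 0.992
So the left factor is ~b = 0.992.
~a = 1 − 0.400 = 0.600
So the right-hand bound is ~a = 0.600.
The residuum of the Łukasiewicz t-norm gives the supremum: min(1, 1 − 0.992 + 0.600).
1 − 0.992 + 0.600 = 0.608, so t = min(1, 0.608) = 0.608.
Check: 0.992 & 0.608 = max(0, 0.600) = 0.600 ≤ 0.600.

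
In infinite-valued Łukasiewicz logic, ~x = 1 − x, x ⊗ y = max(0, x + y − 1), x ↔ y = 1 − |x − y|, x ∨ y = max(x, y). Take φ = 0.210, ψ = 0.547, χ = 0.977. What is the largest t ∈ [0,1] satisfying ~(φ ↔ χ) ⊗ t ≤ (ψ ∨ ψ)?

0.780

φ ↔ χ = 1 − |0.210 − 0.977| = 1 − 0.767 = 0.233
~(φ ↔ χ) = 1 − 0.233 = 0.767
So the left factor is ~(φ ↔ χ) = 0.767.
ψ ∨ ψ = max(0.547, 0.547) = 0.547
So the right-hand bound is ψ ∨ ψ = 0.547.
The residuum of the Łukasiewicz t-norm gives the supremum: min(1, 1 − 0.767 + 0.547).
1 − 0.767 + 0.547 = 0.780, so t = min(1, 0.780) = 0.780.
Check: 0.767 ⊗ 0.780 = max(0, 0.547) = 0.547 ≤ 0.547.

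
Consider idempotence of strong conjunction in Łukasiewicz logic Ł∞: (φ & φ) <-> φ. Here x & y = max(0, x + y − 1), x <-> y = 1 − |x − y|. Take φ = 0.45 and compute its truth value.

φ & φ = max(0, 0.45 + 0.45 − 1) = max(0, -0.10) = 0.00
(φ & φ) <-> φ = 1 − |0.00 − 0.45| = 1 − 0.45 = 0.55
(The value 0.55 < 1 shows this instance is not satisfied; fails in Ł∞ since a ⊗ a = max(0, 2a−1) ≠ a in general.)

0.55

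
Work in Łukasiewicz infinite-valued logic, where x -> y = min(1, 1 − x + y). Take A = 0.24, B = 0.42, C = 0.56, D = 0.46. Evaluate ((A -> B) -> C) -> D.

A -> B = min(1, 1 − 0.24 + 0.42) = min(1, 1.18) = 1.00
(A -> B) -> C = min(1, 1 − 1.00 + 0.56) = min(1, 0.56) = 0.56
((A -> B) -> C) -> D = min(1, 1 − 0.56 + 0.46) = min(1, 0.90) = 0.90

0.90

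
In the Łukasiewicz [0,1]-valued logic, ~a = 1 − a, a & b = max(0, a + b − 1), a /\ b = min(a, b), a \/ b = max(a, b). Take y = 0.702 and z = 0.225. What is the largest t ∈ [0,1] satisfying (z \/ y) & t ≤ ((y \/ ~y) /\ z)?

z \/ y = max(0.225, 0.702) = 0.702
So the left factor is z \/ y = 0.702.
~y = 1 − 0.702 = 0.298
y \/ ~y = max(0.702, 0.298) = 0.702
(y \/ ~y) /\ z = min(0.702, 0.225) = 0.225
So the right-hand bound is (y \/ ~y) /\ z = 0.225.
The residuum of the Łukasiewicz t-norm gives the supremum: min(1, 1 − 0.702 + 0.225).
1 − 0.702 + 0.225 = 0.523, so t = min(1, 0.523) = 0.523.
Check: 0.702 & 0.523 = max(0, 0.225) = 0.225 ≤ 0.225.

0.523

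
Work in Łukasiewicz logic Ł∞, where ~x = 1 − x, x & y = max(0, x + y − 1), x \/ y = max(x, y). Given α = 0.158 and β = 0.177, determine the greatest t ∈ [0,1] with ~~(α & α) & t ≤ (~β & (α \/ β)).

α & α = max(0, 0.158 + 0.158 − 1) = max(0, -0.684) = 0.000
~(α & α) = 1 − 0.000 = 1.000
~~(α & α) = 1 − 1.000 = 0.000
So the left factor is ~~(α & α) = 0.000.
~β = 1 − 0.177 = 0.823
α \/ β = max(0.158, 0.177) = 0.177
~β & (α \/ β) = max(0, 0.823 + 0.177 − 1) = max(0, 0.000) = 0.000
So the right-hand bound is ~β & (α \/ β) = 0.000.
The residuum of the Łukasiewicz t-norm gives the supremum: min(1, 1 − 0.000 + 0.000).
1 − 0.000 + 0.000 = 1.000, so t = min(1, 1.000) = 1.000.
Check: 0.000 & 1.000 = max(0, 0.000) = 0.000 ≤ 0.000.

1.000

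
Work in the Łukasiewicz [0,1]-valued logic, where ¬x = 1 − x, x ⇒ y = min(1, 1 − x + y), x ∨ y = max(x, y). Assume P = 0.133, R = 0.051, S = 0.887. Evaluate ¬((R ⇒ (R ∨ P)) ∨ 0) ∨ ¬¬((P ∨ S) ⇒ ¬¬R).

R ∨ P = max(0.051, 0.133) = 0.133
R ⇒ (R ∨ P) = min(1, 1 − 0.051 + 0.133) = min(1, 1.082) = 1.000
(R ⇒ (R ∨ P)) ∨ 0 = max(1.000, 0.000) = 1.000
¬((R ⇒ (R ∨ P)) ∨ 0) = 1 − 1.000 = 0.000
P ∨ S = max(0.133, 0.887) = 0.887
¬R = 1 − 0.051 = 0.949
¬¬R = 1 − 0.949 = 0.051
(P ∨ S) ⇒ ¬¬R = min(1, 1 − 0.887 + 0.051) = min(1, 0.164) = 0.164
¬((P ∨ S) ⇒ ¬¬R) = 1 − 0.164 = 0.836
¬¬((P ∨ S) ⇒ ¬¬R) = 1 − 0.836 = 0.164
¬((R ⇒ (R ∨ P)) ∨ 0) ∨ ¬¬((P ∨ S) ⇒ ¬¬R) = max(0.000, 0.164) = 0.164

0.164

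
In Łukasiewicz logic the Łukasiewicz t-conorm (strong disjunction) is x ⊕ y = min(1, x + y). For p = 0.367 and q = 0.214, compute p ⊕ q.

p ⊕ q = min(1, 0.367 + 0.214) = min(1, 0.581) = 0.581
For comparison, the Gödel t-conorm max(x, y) would give 0.367.

0.581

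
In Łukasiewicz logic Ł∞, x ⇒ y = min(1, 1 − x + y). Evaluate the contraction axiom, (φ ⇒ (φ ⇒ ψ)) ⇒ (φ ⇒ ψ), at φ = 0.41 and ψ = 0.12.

φ ⇒ ψ = min(1, 1 − 0.41 + 0.12) = min(1, 0.71) = 0.71
φ ⇒ (φ ⇒ ψ) = min(1, 1 − 0.41 + 0.71) = min(1, 1.30) = 1.00
(φ ⇒ (φ ⇒ ψ)) ⇒ (φ ⇒ ψ) = min(1, 1 − 1.00 + 0.71) = min(1, 0.71) = 0.71
(The value 0.71 < 1 shows this instance is not satisfied; fails in Ł∞ (the t-norm is not idempotent).)

0.71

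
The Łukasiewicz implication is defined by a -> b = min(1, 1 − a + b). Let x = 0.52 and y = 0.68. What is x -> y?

1.00

x -> y = min(1, 1 − 0.52 + 0.68) = min(1, 1.16) = 1.00
For comparison, the Gödel implication (1 if a ≤ b else b) would give 1.00.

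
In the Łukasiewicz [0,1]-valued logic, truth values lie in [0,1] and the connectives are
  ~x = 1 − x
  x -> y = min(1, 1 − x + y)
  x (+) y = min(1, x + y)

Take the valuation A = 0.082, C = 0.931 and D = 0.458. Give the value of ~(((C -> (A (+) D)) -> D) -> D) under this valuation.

0.391

A (+) D = min(1, 0.082 + 0.458) = min(1, 0.540) = 0.540
C -> (A (+) D) = min(1, 1 − 0.931 + 0.540) = min(1, 0.609) = 0.609
(C -> (A (+) D)) -> D = min(1, 1 − 0.609 + 0.458) = min(1, 0.849) = 0.849
((C -> (A (+) D)) -> D) -> D = min(1, 1 − 0.849 + 0.458) = min(1, 0.609) = 0.609
~(((C -> (A (+) D)) -> D) -> D) = 1 − 0.609 = 0.391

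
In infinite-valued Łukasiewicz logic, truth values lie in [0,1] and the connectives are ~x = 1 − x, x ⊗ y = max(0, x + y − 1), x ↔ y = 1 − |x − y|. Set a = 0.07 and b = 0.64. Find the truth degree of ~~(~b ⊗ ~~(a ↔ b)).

~b = 1 − 0.64 = 0.36
a ↔ b = 1 − |0.07 − 0.64| = 1 − 0.57 = 0.43
~(a ↔ b) = 1 − 0.43 = 0.57
~~(a ↔ b) = 1 − 0.57 = 0.43
~b ⊗ ~~(a ↔ b) = max(0, 0.36 + 0.43 − 1) = max(0, -0.21) = 0.00
~(~b ⊗ ~~(a ↔ b)) = 1 − 0.00 = 1.00
~~(~b ⊗ ~~(a ↔ b)) = 1 − 1.00 = 0.00

0.00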